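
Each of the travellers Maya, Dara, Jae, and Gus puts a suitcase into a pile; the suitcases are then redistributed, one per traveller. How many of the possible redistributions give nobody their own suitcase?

9

Count assignments avoiding every fixed point. For any j of the 4 travellers fixed to their own suitcase, the other 4−j can be arranged in (4−j)! ways.
By inclusion–exclusion this is Σ_{j=0}^{4} (−1)^j C(4,j)·(4−j)!.
Computing: 24 − 24 + 12 − 4 + 1 = 9.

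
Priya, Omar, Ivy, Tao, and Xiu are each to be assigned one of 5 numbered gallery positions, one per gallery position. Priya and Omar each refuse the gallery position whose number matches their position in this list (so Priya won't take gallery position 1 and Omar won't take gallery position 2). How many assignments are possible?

Let Aᵢ (for i ∈ {1, 2}) be the placements that put person i in their forbidden gallery position. Any j of these fix j positions, leaving (5−j)! ways to fill the rest, and there are C(2,j) ways to pick which j.
By inclusion–exclusion, the number of valid placements is Σ_{j=0}^{2} (−1)^j C(2,j)·(5−j)!.
Computing: 120 − 48 + 6 = 78.

78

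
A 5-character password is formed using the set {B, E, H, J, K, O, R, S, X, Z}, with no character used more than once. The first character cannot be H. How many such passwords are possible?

27216

The first character has 10−1 = 9 choices (anything except H).
The remaining 4 characters are filled from the other 9 symbols without repetition: 9 × 8 × 7 × 6 = 3024.
Total: 9 × 3024 = 27216.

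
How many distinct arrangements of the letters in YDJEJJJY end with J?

Fix J in the last position and arrange the remaining 7 letters.
Those 7 letters have J appearing 3 times and Y appearing twice, giving (7)!/(3!·2!) = 420.

420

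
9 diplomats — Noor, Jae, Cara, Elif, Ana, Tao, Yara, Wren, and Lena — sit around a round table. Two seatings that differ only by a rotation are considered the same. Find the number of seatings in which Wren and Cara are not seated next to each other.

All circular seatings of 9 people number (8)! = 40320.
Those with Wren next to Cara: fuse the pair into one unit and seat 8 units around a circle — 2·(7)! = 10080.
Subtracting, 40320 − 10080 = 30240.

30240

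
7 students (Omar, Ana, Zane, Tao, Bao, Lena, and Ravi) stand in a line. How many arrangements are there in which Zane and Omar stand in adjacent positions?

Glue Zane and Omar into one block (2 internal orders), leaving 6 units to arrange in a row.
So the count is 2·(6)! = 1440.

1440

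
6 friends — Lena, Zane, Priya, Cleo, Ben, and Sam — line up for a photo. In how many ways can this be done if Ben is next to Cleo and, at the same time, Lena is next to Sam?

Treat {Ben,Cleo} as one block (2 orders) and {Lena,Sam} as another (2 orders).
That leaves 4 units to arrange: 2 × 2 × 4! = 4 × 24 = 96.

96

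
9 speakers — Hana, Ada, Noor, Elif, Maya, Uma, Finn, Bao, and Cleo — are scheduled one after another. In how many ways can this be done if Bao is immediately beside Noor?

80640

Glue Bao and Noor into one block (2 internal orders), leaving 8 units to arrange in a row.
That gives 2 × 8! = 2 × 40320 = 80640.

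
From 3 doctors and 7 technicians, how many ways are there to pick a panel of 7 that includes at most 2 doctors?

85

Split by how many doctors are chosen (0 through 2).
Sum: C(3,0)·C(7,7) + C(3,1)·C(7,6) + C(3,2)·C(7,5) = 1 + 21 + 63 = 85.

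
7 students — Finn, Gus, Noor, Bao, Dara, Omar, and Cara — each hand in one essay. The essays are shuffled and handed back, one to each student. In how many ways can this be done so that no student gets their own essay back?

1854

This is the derangement count D_7: permutations of 7 items with no fixed point.
By inclusion–exclusion this is Σ_{j=0}^{7} (−1)^j C(7,j)·(7−j)!.
Computing: 5040 − 5040 + 2520 − 840 + 210 − 42 + 7 − 1 = 1854.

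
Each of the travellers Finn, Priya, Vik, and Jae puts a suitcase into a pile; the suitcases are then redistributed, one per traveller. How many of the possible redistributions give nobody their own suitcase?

9

This is the derangement count D_4: permutations of 4 items with no fixed point.
By inclusion–exclusion this is Σ_{j=0}^{4} (−1)^j C(4,j)·(4−j)!.
Computing: 24 − 24 + 12 − 4 + 1 = 9.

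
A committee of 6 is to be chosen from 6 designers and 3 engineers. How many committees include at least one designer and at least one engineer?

With no constraint there are C(9,6) = 84 possible selections.
Selections missing a whole group: no designers → C(3,6) = 0; no engineers → C(6,6) = 1.
Both groups omitted at once is impossible, so 84 − 1 = 83.

83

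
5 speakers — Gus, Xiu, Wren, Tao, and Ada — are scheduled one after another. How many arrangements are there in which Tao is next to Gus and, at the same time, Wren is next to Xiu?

Treat {Tao,Gus} as one block (2 orders) and {Wren,Xiu} as another (2 orders).
That leaves 3 units to arrange: 2 × 2 × 3! = 4 × 6 = 24.

24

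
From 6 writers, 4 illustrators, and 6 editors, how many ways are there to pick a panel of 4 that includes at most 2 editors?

Split by how many editors are chosen (0 through 2).
Sum: C(6,0)·C(10,4) + C(6,1)·C(10,3) + C(6,2)·C(10,2) = 210 + 720 + 675 = 1605.

1605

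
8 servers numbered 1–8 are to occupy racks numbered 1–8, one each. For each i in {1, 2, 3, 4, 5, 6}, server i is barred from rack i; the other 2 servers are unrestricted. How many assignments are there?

18806

Let Aᵢ (for 1 ≤ i ≤ 6) be the placements that put server i in its forbidden rack. Any j of these fix j positions, leaving (8−j)! ways to fill the rest, and there are C(6,j) ways to pick which j.
By inclusion–exclusion, the number of valid placements is Σ_{j=0}^{6} (−1)^j C(6,j)·(8−j)!.
Computing: 40320 − 30240 + 10800 − 2400 + 360 − 36 + 2 = 18806.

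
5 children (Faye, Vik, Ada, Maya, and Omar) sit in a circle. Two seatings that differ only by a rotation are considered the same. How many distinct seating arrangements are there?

24

Fix one person's seat to break rotational symmetry; the remaining 4 people can be arranged in (4)! = 24 ways.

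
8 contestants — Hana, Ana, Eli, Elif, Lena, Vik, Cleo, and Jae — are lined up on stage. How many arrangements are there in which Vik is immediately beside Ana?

10080

Treat {Vik, Ana} as a single unit. There are 7 units to order, and the pair itself can be ordered 2 ways.
So the count is 2·(7)! = 10080.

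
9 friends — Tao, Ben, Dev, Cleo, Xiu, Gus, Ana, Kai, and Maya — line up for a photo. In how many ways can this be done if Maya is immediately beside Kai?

Glue Maya and Kai into one block (2 internal orders), leaving 8 units to arrange in a row.
That gives 2 × 8! = 2 × 40320 = 80640.

80640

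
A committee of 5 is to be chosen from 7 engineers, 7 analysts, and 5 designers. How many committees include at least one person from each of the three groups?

Total 5-person selections from all 19: C(19,5) = 11628.
Selections missing a whole group: no engineers → C(12,5) = 792; no analysts → C(12,5) = 792; no designers → C(14,5) = 2002.
Add back selections omitting two groups (i.e. drawn from a single group): C(7,5) + C(7,5) + C(5,5) = 43.
By inclusion–exclusion: 11628 − 3586 + 43 = 8085.

8085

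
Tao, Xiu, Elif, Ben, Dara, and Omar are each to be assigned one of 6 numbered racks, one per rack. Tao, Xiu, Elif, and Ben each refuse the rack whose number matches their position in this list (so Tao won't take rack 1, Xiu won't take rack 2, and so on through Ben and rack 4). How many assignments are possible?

Let Aᵢ (for 1 ≤ i ≤ 4) be the placements that put person i in their forbidden rack. Any j of these fix j positions, leaving (6−j)! ways to fill the rest, and there are C(4,j) ways to pick which j.
By inclusion–exclusion, the number of valid placements is Σ_{j=0}^{4} (−1)^j C(4,j)·(6−j)!.
Computing: 720 − 480 + 144 − 24 + 2 = 362.

362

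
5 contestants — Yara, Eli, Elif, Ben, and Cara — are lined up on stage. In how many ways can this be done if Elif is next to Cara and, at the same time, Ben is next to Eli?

Treat {Elif,Cara} as one block (2 orders) and {Ben,Eli} as another (2 orders).
That leaves 3 units to arrange: 2 × 2 × 3! = 4 × 6 = 24.

24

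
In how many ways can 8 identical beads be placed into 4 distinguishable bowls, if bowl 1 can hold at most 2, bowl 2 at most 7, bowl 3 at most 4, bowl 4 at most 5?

By stars and bars, unrestricted non-negative solutions to x_1+…+x_4 = 8 number C(8+3,3) = 165.
Subtract solutions that violate a single cap (substitute x_i' = x_i − (cap_i+1)): x_1 ≥ 3 gives C(8,3) = 56; x_2 ≥ 8 gives C(3,3) = 1; x_3 ≥ 5 gives C(6,3) = 20; x_4 ≥ 6 gives C(5,3) = 10. Together 87.
Add back pairs where two caps are both exceeded: 0 + 1 + 0 + 0 + 0 + 0 = 1.
By inclusion–exclusion the count is 165 − 87 + 1 = 79.

79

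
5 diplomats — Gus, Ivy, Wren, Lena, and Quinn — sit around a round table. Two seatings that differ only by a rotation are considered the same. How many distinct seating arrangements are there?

24

Around a circle, 5 distinct people have 5!/5 = (4)! = 24 rotationally distinct seatings.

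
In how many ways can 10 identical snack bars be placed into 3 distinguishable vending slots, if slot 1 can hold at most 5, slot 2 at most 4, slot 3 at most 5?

15

Without the upper bounds there are C(12,2) = 66 ways to split 10 among 3 vending slots.
Subtract solutions that violate a single cap (substitute x_i' = x_i − (cap_i+1)): x_1 ≥ 6 gives C(6,2) = 15; x_2 ≥ 5 gives C(7,2) = 21; x_3 ≥ 6 gives C(6,2) = 15. Together 51.
No two caps can be exceeded simultaneously, so the pair terms are all 0.
By inclusion–exclusion the count is 66 − 51 + 0 = 15.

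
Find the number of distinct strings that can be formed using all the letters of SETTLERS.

5040

Letter multiplicities in SETTLERS: E×2, L×1, R×1, S×2, T×2.
Dividing 8! = 40320 by 2!·2!·2! = 8 for the repeated letters gives 5040.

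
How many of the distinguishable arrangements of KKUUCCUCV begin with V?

Fix V in the first position and arrange the remaining 8 letters.
Those 8 letters have C appearing 3 times, K appearing twice, and U appearing 3 times, giving (8)!/(3!·3!·2!) = 560.

560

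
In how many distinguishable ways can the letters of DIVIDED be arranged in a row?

The 7 letters of DIVIDED have repeats: D appearing 3 times and I appearing twice.
Dividing 7! = 5040 by 3!·2! = 12 for the repeated letters gives 420.

420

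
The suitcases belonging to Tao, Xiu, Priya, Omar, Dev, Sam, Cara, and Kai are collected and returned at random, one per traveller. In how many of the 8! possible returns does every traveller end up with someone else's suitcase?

This is the derangement count D_8: permutations of 8 items with no fixed point.
By inclusion–exclusion this is Σ_{j=0}^{8} (−1)^j C(8,j)·(8−j)!.
Computing: 40320 − 40320 + 20160 − 6720 + 1680 − 336 + 56 − 8 + 1 = 14833.

14833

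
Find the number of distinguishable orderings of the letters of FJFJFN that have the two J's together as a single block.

Treat the 2 copies of J as a single block. The multiset to arrange is then {JJ, F, F, F, N}, 5 items in all.
That gives (5)!/(3!) = 20 arrangements.

20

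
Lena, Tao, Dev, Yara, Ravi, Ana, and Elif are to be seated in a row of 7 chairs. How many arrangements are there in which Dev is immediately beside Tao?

1440

Glue Dev and Tao into one block (2 internal orders), leaving 6 units to arrange in a row.
So the count is 2·(6)! = 1440.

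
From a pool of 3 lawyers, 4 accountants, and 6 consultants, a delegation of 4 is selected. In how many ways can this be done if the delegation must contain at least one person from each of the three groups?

Unrestricted: C(13,4) = 715 ways to pick any 4 of the 13.
Selections missing a whole group: no lawyers → C(10,4) = 210; no accountants → C(9,4) = 126; no consultants → C(7,4) = 35.
Add back selections omitting two groups (i.e. drawn from a single group): C(3,4) + C(4,4) + C(6,4) = 16.
By inclusion–exclusion: 715 − 371 + 16 = 360.

360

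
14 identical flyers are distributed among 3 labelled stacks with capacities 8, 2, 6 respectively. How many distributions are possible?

By stars and bars, unrestricted non-negative solutions to x_1+…+x_3 = 14 number C(14+2,2) = 120.
Subtract solutions that violate a single cap (substitute x_i' = x_i − (cap_i+1)): x_1 ≥ 9 gives C(7,2) = 21; x_2 ≥ 3 gives C(13,2) = 78; x_3 ≥ 7 gives C(9,2) = 36. Together 135.
Add back pairs where two caps are both exceeded: 6 + 0 + 15 = 21.
By inclusion–exclusion the count is 120 − 135 + 21 = 6.

6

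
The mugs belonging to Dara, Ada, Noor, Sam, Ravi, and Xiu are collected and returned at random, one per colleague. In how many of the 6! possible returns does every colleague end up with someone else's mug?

Let Aᵢ be the assignments in which colleague i gets their own mug. We want the size of the complement of A₁∪…∪A_6.
By inclusion–exclusion this is Σ_{j=0}^{6} (−1)^j C(6,j)·(6−j)!.
Computing: 720 − 720 + 360 − 120 + 30 − 6 + 1 = 265.

265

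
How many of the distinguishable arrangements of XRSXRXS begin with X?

90

With the first slot taken by X, it remains to arrange the other 6 letters (RSXRXS).
Those 6 letters have R appearing twice, S appearing twice, and X appearing twice, giving (6)!/(2!·2!·2!) = 90.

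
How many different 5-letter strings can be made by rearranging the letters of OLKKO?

The 5 letters of OLKKO have repeats: K appearing twice and O appearing twice.
Dividing 5! = 120 by 2!·2! = 4 for the repeated letters gives 30.

30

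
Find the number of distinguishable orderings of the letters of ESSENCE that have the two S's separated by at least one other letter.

There are 7!/(3!·2!) = 420 arrangements of ESSENCE in total.
Arrangements with the S's together: treat SS as one letter, giving (6)!/(3!) = 120.
Subtracting, 420 − 120 = 300 arrangements keep the S's apart.

300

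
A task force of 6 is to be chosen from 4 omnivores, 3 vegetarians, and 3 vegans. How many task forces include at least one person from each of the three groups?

With no constraint there are C(10,6) = 210 possible selections.
Selections missing a whole group: no omnivores → C(6,6) = 1; no vegetarians → C(7,6) = 7; no vegans → C(7,6) = 7.
Add back selections omitting two groups (i.e. drawn from a single group): C(4,6) + C(3,6) + C(3,6) = 0.
By inclusion–exclusion: 210 − 15 + 0 = 195.

195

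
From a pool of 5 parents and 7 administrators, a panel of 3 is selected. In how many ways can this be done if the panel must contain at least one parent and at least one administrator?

Total 3-person selections from all 12: C(12,3) = 220.
Selections missing a whole group: no parents → C(7,3) = 35; no administrators → C(5,3) = 10.
Both groups omitted at once is impossible, so 220 − 45 = 175.

175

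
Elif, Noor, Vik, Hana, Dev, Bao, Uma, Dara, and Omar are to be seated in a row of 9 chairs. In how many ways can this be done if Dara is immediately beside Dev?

Glue Dara and Dev into one block (2 internal orders), leaving 8 units to arrange in a row.
So the count is 2·(8)! = 80640.

80640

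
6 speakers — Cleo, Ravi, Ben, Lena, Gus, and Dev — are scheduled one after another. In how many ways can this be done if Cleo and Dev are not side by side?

There are 6! = 720 arrangements in all. If Cleo and Dev are adjacent, merging them into one block gives 2·(5)! = 240 arrangements.
Complementary counting: 720 − 240 = 480.

480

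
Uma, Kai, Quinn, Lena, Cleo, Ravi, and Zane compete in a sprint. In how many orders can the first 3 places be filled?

There are 7 choices for 1st place, 6 for 2nd, and 5 for 3rd.
That gives 7 × 6 × 5 = 210.

210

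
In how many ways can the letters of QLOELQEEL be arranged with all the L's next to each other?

Treat the 3 copies of L as a single block. The multiset to arrange is then {LLL, E, E, E, O, Q, Q}, 7 items in all.
That gives (7)!/(3!·2!) = 420 arrangements.

420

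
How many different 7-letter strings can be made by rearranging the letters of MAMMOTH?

The 7 letters of MAMMOTH have repeats: M appearing 3 times.
So there are 7! / (3!) = 840 distinguishable arrangements.

840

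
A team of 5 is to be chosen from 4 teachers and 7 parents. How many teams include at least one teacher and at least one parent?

Unrestricted: C(11,5) = 462 ways to pick any 5 of the 11.
Selections missing a whole group: no teachers → C(7,5) = 21; no parents → C(4,5) = 0.
Both groups omitted at once is impossible, so 462 − 21 = 441.

441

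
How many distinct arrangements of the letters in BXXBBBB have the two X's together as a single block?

6

Treat the 2 copies of X as a single block. The multiset to arrange is then {XX, B, B, B, B, B}, 6 items in all.
That gives (6)!/(5!) = 6 arrangements.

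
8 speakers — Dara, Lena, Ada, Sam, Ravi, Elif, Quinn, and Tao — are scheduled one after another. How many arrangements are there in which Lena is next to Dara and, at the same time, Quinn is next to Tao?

2880

Treat {Lena,Dara} as one block (2 orders) and {Quinn,Tao} as another (2 orders).
That leaves 6 units to arrange: 2 × 2 × 6! = 4 × 720 = 2880.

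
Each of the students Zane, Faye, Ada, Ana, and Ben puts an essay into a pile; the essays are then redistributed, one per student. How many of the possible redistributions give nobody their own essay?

44

Count assignments avoiding every fixed point. For any j of the 5 students fixed to their own essay, the other 5−j can be arranged in (5−j)! ways.
By inclusion–exclusion this is Σ_{j=0}^{5} (−1)^j C(5,j)·(5−j)!.
Computing: 120 − 120 + 60 − 20 + 5 − 1 = 44.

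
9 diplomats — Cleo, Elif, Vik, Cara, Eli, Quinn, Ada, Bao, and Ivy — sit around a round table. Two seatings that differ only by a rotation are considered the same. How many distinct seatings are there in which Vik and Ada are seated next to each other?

10080

Glue Vik and Ada into a block (2 internal orders). Seating 8 units around a circle gives (7)! arrangements.
So 2 × (7)! = 2 × 5040 = 10080.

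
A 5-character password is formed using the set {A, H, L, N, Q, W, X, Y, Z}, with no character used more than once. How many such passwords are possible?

15120

Choose and order 5 of the 9 symbols: the first character has 9 options, the next 8, and so on down to 5.
That product is 9 × 8 × 7 × 6 × 5 = 15120.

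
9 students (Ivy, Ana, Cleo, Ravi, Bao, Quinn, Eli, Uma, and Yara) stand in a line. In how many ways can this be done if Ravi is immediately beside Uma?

80640

Place the 7 others and the Ravi-Uma pair as 8 objects in a line; the pair has 2 internal arrangements.
That gives 2 × 8! = 2 × 40320 = 80640.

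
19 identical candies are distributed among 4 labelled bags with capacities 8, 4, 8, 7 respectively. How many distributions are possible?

144

Without the upper bounds there are C(22,3) = 1540 ways to split 19 among 4 bags.
Subtract solutions that violate a single cap (substitute x_i' = x_i − (cap_i+1)): x_1 ≥ 9 gives C(13,3) = 286; x_2 ≥ 5 gives C(17,3) = 680; x_3 ≥ 9 gives C(13,3) = 286; x_4 ≥ 8 gives C(14,3) = 364. Together 1616.
Add back pairs where two caps are both exceeded: 56 + 4 + 10 + 56 + 84 + 10 = 220.
By inclusion–exclusion the count is 1540 − 1616 + 220 = 144.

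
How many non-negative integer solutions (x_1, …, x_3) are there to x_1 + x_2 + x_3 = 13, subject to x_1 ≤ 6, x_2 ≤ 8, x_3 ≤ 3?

By stars and bars, unrestricted non-negative solutions to x_1+…+x_3 = 13 number C(13+2,2) = 105.
Subtract solutions that violate a single cap (substitute x_i' = x_i − (cap_i+1)): x_1 ≥ 7 gives C(8,2) = 28; x_2 ≥ 9 gives C(6,2) = 15; x_3 ≥ 4 gives C(11,2) = 55. Together 98.
Add back pairs where two caps are both exceeded: 0 + 6 + 1 = 7.
By inclusion–exclusion the count is 105 − 98 + 7 = 14.

14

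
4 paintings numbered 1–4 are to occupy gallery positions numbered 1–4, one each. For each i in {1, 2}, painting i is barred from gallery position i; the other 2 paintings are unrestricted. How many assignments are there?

Let Aᵢ (for i ∈ {1, 2}) be the placements that put painting i in its forbidden gallery position. Any j of these fix j positions, leaving (4−j)! ways to fill the rest, and there are C(2,j) ways to pick which j.
By inclusion–exclusion, the number of valid placements is Σ_{j=0}^{2} (−1)^j C(2,j)·(4−j)!.
Computing: 24 − 12 + 2 = 14.

14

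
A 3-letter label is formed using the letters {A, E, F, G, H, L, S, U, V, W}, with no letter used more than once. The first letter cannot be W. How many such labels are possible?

The first letter has 10−1 = 9 choices (anything except W).
The remaining 2 letters are filled from the other 9 symbols without repetition: 9 × 8 = 72.
Total: 9 × 72 = 648.

648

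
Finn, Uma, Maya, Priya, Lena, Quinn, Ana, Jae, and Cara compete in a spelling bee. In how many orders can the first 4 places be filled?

3024

This is an ordered selection of 4 from 9: P(9,4).
That gives 9 × 8 × 7 × 6 = 3024.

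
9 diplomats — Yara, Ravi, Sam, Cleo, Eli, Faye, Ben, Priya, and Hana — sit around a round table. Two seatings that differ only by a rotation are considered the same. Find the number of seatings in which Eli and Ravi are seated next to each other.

Glue Eli and Ravi into a block (2 internal orders). Seating 8 units around a circle gives (7)! arrangements.
So 2 × (7)! = 2 × 5040 = 10080.

10080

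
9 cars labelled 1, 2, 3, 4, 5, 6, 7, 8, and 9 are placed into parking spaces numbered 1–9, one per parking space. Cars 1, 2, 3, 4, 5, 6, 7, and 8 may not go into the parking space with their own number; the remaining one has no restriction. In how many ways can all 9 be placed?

148329

Let Aᵢ (for 1 ≤ i ≤ 8) be the placements that put car i in its forbidden parking space. Any j of these fix j positions, leaving (9−j)! ways to fill the rest, and there are C(8,j) ways to pick which j.
By inclusion–exclusion, the number of valid placements is Σ_{j=0}^{8} (−1)^j C(8,j)·(9−j)!.
Computing: 362880 − 322560 + 141120 − 40320 + 8400 − 1344 + 168 − 16 + 1 = 148329.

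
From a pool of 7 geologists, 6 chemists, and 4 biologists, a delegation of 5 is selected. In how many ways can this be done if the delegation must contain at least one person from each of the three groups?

4214

Unrestricted: C(17,5) = 6188 ways to pick any 5 of the 17.
Subtract selections that omit an entire group: no geologists → C(10,5) = 252; no chemists → C(11,5) = 462; no biologists → C(13,5) = 1287.
Add back selections omitting two groups (i.e. drawn from a single group): C(7,5) + C(6,5) + C(4,5) = 27.
By inclusion–exclusion: 6188 − 2001 + 27 = 4214.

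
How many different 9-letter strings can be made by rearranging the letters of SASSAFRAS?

The 9 letters of SASSAFRAS have repeats: A appearing 3 times and S appearing 4 times.
The number of distinct arrangements is 9!/(4!·3!) = 362880/144 = 2520.

2520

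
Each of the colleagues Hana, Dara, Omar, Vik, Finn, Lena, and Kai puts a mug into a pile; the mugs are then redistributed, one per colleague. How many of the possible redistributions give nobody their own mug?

1854

Count assignments avoiding every fixed point. For any j of the 7 colleagues fixed to their own mug, the other 7−j can be arranged in (7−j)! ways.
By inclusion–exclusion this is Σ_{j=0}^{7} (−1)^j C(7,j)·(7−j)!.
Computing: 5040 − 5040 + 2520 − 840 + 210 − 42 + 7 − 1 = 1854.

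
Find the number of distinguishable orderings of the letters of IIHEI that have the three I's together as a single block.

6

Treat the 3 copies of I as a single block. The multiset to arrange is then {III, E, H}, 3 items in all.
All 3 items are distinct, so there are (3)! = 6 arrangements.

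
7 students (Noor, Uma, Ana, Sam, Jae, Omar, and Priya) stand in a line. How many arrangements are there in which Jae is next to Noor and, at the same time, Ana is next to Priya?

Treat {Jae,Noor} as one block (2 orders) and {Ana,Priya} as another (2 orders).
That leaves 5 units to arrange: 2 × 2 × 5! = 4 × 120 = 480.

480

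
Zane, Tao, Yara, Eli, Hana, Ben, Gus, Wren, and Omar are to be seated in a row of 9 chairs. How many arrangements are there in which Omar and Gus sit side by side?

Place the 7 others and the Omar-Gus pair as 8 objects in a line; the pair has 2 internal arrangements.
That gives 2 × 8! = 2 × 40320 = 80640.

80640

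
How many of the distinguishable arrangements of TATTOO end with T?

30

With the last slot taken by T, it remains to arrange the other 5 letters (ATTOO).
Those 5 letters have O appearing twice and T appearing twice, giving (5)!/(2!·2!) = 30.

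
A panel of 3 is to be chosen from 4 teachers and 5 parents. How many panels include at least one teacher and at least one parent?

Total 3-person selections from all 9: C(9,3) = 84.
Selections missing a whole group: no teachers → C(5,3) = 10; no parents → C(4,3) = 4.
Both groups omitted at once is impossible, so 84 − 14 = 70.

70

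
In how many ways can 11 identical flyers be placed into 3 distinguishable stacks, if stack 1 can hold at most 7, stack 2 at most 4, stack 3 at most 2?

6

Ignoring the caps, the number of non-negative solutions to x_1+…+x_3 = 11 is C(13,2) = 78.
Subtract solutions that violate a single cap (substitute x_i' = x_i − (cap_i+1)): x_1 ≥ 8 gives C(5,2) = 10; x_2 ≥ 5 gives C(8,2) = 28; x_3 ≥ 3 gives C(10,2) = 45. Together 83.
Add back pairs where two caps are both exceeded: 0 + 1 + 10 = 11.
By inclusion–exclusion the count is 78 − 83 + 11 = 6.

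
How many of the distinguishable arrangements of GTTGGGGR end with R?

21

With the last slot taken by R, it remains to arrange the other 7 letters (GTTGGGG).
Those 7 letters have G appearing 5 times and T appearing twice, giving (7)!/(5!·2!) = 21.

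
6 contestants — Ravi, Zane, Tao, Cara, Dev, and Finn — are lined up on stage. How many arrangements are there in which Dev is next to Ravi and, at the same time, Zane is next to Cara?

96

Treat {Dev,Ravi} as one block (2 orders) and {Zane,Cara} as another (2 orders).
That leaves 4 units to arrange: 2 × 2 × 4! = 4 × 24 = 96.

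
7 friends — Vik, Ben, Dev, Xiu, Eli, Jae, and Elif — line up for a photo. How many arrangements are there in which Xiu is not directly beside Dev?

3600

There are 7! = 5040 arrangements in all. If Xiu and Dev are adjacent, merging them into one block gives 2·(6)! = 1440 arrangements.
So 5040 − 1440 = 3600 arrangements keep them apart.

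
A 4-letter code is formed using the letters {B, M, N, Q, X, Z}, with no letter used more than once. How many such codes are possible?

360

Choose and order 4 of the 6 symbols: the first letter has 6 options, the next 5, then 4, 3.
6 × 5 × 4 × 3 = 360.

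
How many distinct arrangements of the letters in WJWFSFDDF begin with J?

1680

Fix J in the first position and arrange the remaining 8 letters.
Those 8 letters have D appearing twice, F appearing 3 times, and W appearing twice, giving (8)!/(3!·2!·2!) = 1680.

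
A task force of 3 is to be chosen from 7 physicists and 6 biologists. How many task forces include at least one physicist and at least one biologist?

231

Total 3-person selections from all 13: C(13,3) = 286.
Subtract selections that omit an entire group: no physicists → C(6,3) = 20; no biologists → C(7,3) = 35.
Both groups omitted at once is impossible, so 286 − 55 = 231.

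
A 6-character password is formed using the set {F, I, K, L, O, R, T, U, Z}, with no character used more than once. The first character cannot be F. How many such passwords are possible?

53760

The first character has 9−1 = 8 choices (anything except F).
The remaining 5 characters are filled from the other 8 symbols without repetition: 8 × 7 × 6 × 5 × 4 = 6720.
Total: 8 × 6720 = 53760.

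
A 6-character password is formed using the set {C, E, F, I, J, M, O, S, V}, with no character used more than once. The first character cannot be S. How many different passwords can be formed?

53760

The first character has 9−1 = 8 choices (anything except S).
The remaining 5 characters are filled from the other 8 symbols without repetition: 8 × 7 × 6 × 5 × 4 = 6720.
Total: 8 × 6720 = 53760.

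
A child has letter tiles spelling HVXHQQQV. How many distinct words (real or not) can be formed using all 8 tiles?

HVXHQQQV has 8 letters with H appearing twice, Q appearing 3 times, and V appearing twice.
The number of distinct arrangements is 8!/(3!·2!·2!) = 40320/24 = 1680.

1680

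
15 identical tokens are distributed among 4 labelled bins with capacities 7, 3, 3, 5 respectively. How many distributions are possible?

20

By stars and bars, unrestricted non-negative solutions to x_1+…+x_4 = 15 number C(15+3,3) = 816.
Subtract solutions that violate a single cap (substitute x_i' = x_i − (cap_i+1)): x_1 ≥ 8 gives C(10,3) = 120; x_2 ≥ 4 gives C(14,3) = 364; x_3 ≥ 4 gives C(14,3) = 364; x_4 ≥ 6 gives C(12,3) = 220. Together 1068.
Add back pairs where two caps are both exceeded: 20 + 20 + 4 + 120 + 56 + 56 = 276.
Subtract triples: 0 + 0 + 0 + 4 = 4.
By inclusion–exclusion the count is 816 − 1068 + 276 − 4 = 20.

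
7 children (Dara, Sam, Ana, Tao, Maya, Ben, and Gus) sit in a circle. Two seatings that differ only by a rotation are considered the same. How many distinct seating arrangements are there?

720

Fix one person's seat to break rotational symmetry; the remaining 6 people can be arranged in (6)! = 720 ways.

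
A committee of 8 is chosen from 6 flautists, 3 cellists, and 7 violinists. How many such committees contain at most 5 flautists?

12825

Split by how many flautists are chosen (0 through 5).
Sum: C(6,0)·C(10,8) + C(6,1)·C(10,7) + C(6,2)·C(10,6) + C(6,3)·C(10,5) + C(6,4)·C(10,4) + C(6,5)·C(10,3) = 45 + 720 + 3150 + 5040 + 3150 + 720 = 12825.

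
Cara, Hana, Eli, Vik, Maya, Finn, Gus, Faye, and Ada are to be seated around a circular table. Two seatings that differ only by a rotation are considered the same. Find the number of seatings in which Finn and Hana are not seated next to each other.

All circular seatings of 9 people number (8)! = 40320.
Those with Finn next to Hana: fuse the pair into one unit and seat 8 units around a circle — 2·(7)! = 10080.
Subtracting, 40320 − 10080 = 30240.

30240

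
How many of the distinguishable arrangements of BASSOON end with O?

360

With the last slot taken by O, it remains to arrange the other 6 letters (BASSON).
Those 6 letters have S appearing twice, giving (6)!/(2!) = 360.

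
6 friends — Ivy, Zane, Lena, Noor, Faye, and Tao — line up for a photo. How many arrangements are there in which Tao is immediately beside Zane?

Place the 4 others and the Tao-Zane pair as 5 objects in a line; the pair has 2 internal arrangements.
So the count is 2·(5)! = 240.

240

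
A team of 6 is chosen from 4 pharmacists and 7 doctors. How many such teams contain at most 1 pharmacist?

Split by how many pharmacists are chosen (0 through 1).
Sum: C(4,0)·C(7,6) + C(4,1)·C(7,5) = 7 + 84 = 91.

91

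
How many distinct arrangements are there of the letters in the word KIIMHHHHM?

Letter multiplicities in KIIMHHHHM: H×4, I×2, K×1, M×2.
The number of distinct arrangements is 9!/(4!·2!·2!) = 362880/96 = 3780.

3780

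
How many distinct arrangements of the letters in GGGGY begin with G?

4

With the first slot taken by G, it remains to arrange the other 4 letters (GGGY).
Those 4 letters have G appearing 3 times, giving (4)!/(3!) = 4.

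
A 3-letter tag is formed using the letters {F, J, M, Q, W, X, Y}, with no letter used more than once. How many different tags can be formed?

210

Choose and order 3 of the 7 symbols: the first letter has 7 options, the next 6, then 5.
7 × 6 × 5 = 210.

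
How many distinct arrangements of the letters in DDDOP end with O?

Fix O in the last position and arrange the remaining 4 letters.
Those 4 letters have D appearing 3 times, giving (4)!/(3!) = 4.

4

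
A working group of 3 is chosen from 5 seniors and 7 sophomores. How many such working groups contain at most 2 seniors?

Split by how many seniors are chosen (0 through 2).
Sum: C(5,0)·C(7,3) + C(5,1)·C(7,2) + C(5,2)·C(7,1) = 35 + 105 + 70 = 210.

210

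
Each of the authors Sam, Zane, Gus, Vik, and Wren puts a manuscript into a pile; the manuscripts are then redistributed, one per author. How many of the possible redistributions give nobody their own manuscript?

44

Let Aᵢ be the assignments in which author i gets their own manuscript. We want the size of the complement of A₁∪…∪A_5.
By inclusion–exclusion this is Σ_{j=0}^{5} (−1)^j C(5,j)·(5−j)!.
Computing: 120 − 120 + 60 − 20 + 5 − 1 = 44.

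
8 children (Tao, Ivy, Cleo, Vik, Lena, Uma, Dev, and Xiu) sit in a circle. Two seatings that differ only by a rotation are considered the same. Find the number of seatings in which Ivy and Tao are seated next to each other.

Glue Ivy and Tao into a block (2 internal orders). Seating 7 units around a circle gives (6)! arrangements.
So 2 × (6)! = 2 × 720 = 1440.

1440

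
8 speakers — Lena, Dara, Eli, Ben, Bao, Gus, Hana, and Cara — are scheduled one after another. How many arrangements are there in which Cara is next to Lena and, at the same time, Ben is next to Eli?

Treat {Cara,Lena} as one block (2 orders) and {Ben,Eli} as another (2 orders).
That leaves 6 units to arrange: 2 × 2 × 6! = 4 × 720 = 2880.

2880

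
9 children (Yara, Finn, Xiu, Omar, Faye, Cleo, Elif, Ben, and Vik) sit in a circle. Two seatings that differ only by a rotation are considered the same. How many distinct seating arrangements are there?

Around a circle, 9 distinct people have 9!/9 = (8)! = 40320 rotationally distinct seatings.

40320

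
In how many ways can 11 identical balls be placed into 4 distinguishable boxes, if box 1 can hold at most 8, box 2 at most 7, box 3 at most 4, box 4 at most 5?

195

Ignoring the caps, the number of non-negative solutions to x_1+…+x_4 = 11 is C(14,3) = 364.
Subtract solutions that violate a single cap (substitute x_i' = x_i − (cap_i+1)): x_1 ≥ 9 gives C(5,3) = 10; x_2 ≥ 8 gives C(6,3) = 20; x_3 ≥ 5 gives C(9,3) = 84; x_4 ≥ 6 gives C(8,3) = 56. Together 170.
Add back pairs where two caps are both exceeded: 0 + 0 + 0 + 0 + 0 + 1 = 1.
By inclusion–exclusion the count is 364 − 170 + 1 = 195.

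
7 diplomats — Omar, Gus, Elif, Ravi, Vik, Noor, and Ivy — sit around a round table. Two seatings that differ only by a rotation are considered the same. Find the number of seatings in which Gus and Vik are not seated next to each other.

480

All circular seatings of 7 people number (6)! = 720.
Those with Gus next to Vik: fuse the pair into one unit and seat 6 units around a circle — 2·(5)! = 240.
Subtracting, 720 − 240 = 480.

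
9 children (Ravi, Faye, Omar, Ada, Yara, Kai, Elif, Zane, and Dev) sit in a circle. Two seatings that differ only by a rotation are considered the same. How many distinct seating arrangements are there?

Fix one person's seat to break rotational symmetry; the remaining 8 people can be arranged in (8)! = 40320 ways.

40320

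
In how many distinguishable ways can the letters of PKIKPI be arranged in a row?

90

The 6 letters of PKIKPI have repeats: I appearing twice, K appearing twice, and P appearing twice.
The number of distinct arrangements is 6!/(2!·2!·2!) = 720/8 = 90.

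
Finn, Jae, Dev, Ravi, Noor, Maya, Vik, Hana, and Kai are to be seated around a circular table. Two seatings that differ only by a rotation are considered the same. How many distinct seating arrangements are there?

Seat Finn anywhere (absorbing the rotational symmetry), then permute the other 8: (8)! = 40320.

40320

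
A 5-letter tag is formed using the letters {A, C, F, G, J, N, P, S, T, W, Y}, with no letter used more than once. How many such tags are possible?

55440

With no repetition, fill the 5 letters in order: 11 choices, then 10, down to 7.
11 × 10 × 9 × 8 × 7 = 55440.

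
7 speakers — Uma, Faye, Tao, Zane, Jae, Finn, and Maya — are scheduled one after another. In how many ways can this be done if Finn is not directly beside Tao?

3600

Of the 7! = 5040 arrangements, those with Finn and Tao adjacent number 2 × 6! = 1440 (treat the pair as a block with 2 internal orders).
So 5040 − 1440 = 3600 arrangements keep them apart.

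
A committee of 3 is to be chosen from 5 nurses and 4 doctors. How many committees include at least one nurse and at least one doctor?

Unrestricted: C(9,3) = 84 ways to pick any 3 of the 9.
Subtract selections that omit an entire group: no nurses → C(4,3) = 4; no doctors → C(5,3) = 10.
Both groups omitted at once is impossible, so 84 − 14 = 70.

70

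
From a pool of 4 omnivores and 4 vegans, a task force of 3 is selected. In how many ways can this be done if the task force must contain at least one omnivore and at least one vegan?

Total 3-person selections from all 8: C(8,3) = 56.
Selections missing a whole group: no omnivores → C(4,3) = 4; no vegans → C(4,3) = 4.
Both groups omitted at once is impossible, so 56 − 8 = 48.

48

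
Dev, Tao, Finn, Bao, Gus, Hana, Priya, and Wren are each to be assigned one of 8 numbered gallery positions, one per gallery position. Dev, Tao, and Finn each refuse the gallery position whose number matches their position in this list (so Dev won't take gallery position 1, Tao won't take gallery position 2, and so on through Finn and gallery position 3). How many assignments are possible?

Let Aᵢ (for i ∈ {1, 2, 3}) be the placements that put person i in their forbidden gallery position. Any j of these fix j positions, leaving (8−j)! ways to fill the rest, and there are C(3,j) ways to pick which j.
By inclusion–exclusion, the number of valid placements is Σ_{j=0}^{3} (−1)^j C(3,j)·(8−j)!.
Computing: 40320 − 15120 + 2160 − 120 = 27240.

27240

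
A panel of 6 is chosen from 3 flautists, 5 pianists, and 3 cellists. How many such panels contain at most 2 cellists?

Split by how many cellists are chosen (0 through 2).
Sum: C(3,0)·C(8,6) + C(3,1)·C(8,5) + C(3,2)·C(8,4) = 28 + 168 + 210 = 406.

406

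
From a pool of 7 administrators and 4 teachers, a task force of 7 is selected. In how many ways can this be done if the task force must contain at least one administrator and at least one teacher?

With no constraint there are C(11,7) = 330 possible selections.
Selections missing a whole group: no administrators → C(4,7) = 0; no teachers → C(7,7) = 1.
Both groups omitted at once is impossible, so 330 − 1 = 329.

329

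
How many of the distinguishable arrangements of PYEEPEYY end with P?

Fix P in the last position and arrange the remaining 7 letters.
Those 7 letters have E appearing 3 times and Y appearing 3 times, giving (7)!/(3!·3!) = 140.

140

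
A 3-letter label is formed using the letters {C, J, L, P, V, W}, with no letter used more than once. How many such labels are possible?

With no repetition, fill the 3 letters in order: 6 choices, then 5, down to 4.
6 × 5 × 4 = 120.

120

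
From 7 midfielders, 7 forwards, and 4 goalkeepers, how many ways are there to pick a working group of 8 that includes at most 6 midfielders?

43747

Split by how many midfielders are chosen (0 through 6).
Sum: C(7,0)·C(11,8) + C(7,1)·C(11,7) + C(7,2)·C(11,6) + C(7,3)·C(11,5) + C(7,4)·C(11,4) + C(7,5)·C(11,3) + C(7,6)·C(11,2) = 165 + 2310 + 9702 + 16170 + 11550 + 3465 + 385 = 43747.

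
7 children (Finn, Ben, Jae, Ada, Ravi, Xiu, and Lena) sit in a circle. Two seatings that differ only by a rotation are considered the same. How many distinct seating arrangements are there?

Seat Finn anywhere (absorbing the rotational symmetry), then permute the other 6: (6)! = 720.

720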